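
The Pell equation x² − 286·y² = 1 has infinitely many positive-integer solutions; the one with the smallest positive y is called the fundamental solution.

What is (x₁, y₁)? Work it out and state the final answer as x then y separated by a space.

√286 → a₀=16, period (1,10,3,3,2,3,3,10,1,32); ℓ=10 even so k=9
i=0: a=16 ⇒ p=16, q=1
i=1: a=1 ⇒ p=17, q=1
i=2: a=10 ⇒ p=186, q=11
i=3: a=3 ⇒ p=575, q=34
i=4: a=3 ⇒ p=1911, q=113
i=5: a=2 ⇒ p=4397, q=260
…
i=7: a=3 ⇒ p=49703, q=2939
i=8: a=10 ⇒ p=512132, q=30283
i=9: a=1 ⇒ p=561835, q=33222
→ (561835, 33222).  Check: 561835²=315658567225, 286·33222²=315658567224, difference 1.

561835 33222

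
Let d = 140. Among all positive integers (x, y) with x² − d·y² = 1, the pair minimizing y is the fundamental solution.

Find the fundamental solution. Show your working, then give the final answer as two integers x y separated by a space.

71 6

d=140: √d = [11; 1,4,1,22] (ℓ=4, even), read p_3/q_3
a_0=11:  p_0=11·1+0=11,  q_0=11·0+1=1
a_1=1:  p_1=1·11+1=12,  q_1=1·1+0=1
a_2=4:  p_2=4·12+11=59,  q_2=4·1+1=5
a_3=1:  p_3=1·59+12=71,  q_3=1·5+1=6
fundamental: x₁=71, y₁=6  (since 5041 − 140·36 = 1)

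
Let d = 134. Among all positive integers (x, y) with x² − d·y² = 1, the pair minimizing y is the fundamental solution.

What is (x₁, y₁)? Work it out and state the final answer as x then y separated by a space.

d=134: √d = [11; 1,1,2,1,3,…,1,1,22] (ℓ=14, even), read p_13/q_13
a_0=11:  p_0=11·1+0=11,  q_0=11·0+1=1
a_1=1:  p_1=1·11+1=12,  q_1=1·1+0=1
…
a_4=1:  p_4=1·58+23=81,  q_4=1·5+2=7
a_5=3:  p_5=3·81+58=301,  q_5=3·7+5=26
a_6=1:  p_6=1·301+81=382,  q_6=1·26+7=33
a_7=10:  p_7=10·382+301=4121,  q_7=10·33+26=356
…
a_10=1:  p_10=1·17630+4503=22133,  q_10=1·1523+389=1912
…
a_12=1:  p_12=1·61896+22133=84029,  q_12=1·5347+1912=7259
a_13=1:  p_13=1·84029+61896=145925,  q_13=1·7259+5347=12606
→ (145925, 12606).  Check: 145925²=21294105625, 134·12606²=21294105624, difference 1.

145925 12606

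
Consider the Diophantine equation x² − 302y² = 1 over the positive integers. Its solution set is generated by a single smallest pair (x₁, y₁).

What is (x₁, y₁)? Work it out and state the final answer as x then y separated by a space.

[17; 2,1,1,1,4,…,1,2,34] for √302; ℓ=16 ⇒ convergent index 15
i=0: a=17 ⇒ p=17, q=1
i=1: a=2 ⇒ p=35, q=2
i=2: a=1 ⇒ p=52, q=3
i=3: a=1 ⇒ p=87, q=5
…
i=5: a=4 ⇒ p=643, q=37
i=6: a=2 ⇒ p=1425, q=82
i=7: a=1 ⇒ p=2068, q=119
i=8: a=16 ⇒ p=34513, q=1986
i=9: a=1 ⇒ p=36581, q=2105
i=10: a=2 ⇒ p=107675, q=6196
i=11: a=4 ⇒ p=467281, q=26889
i=12: a=1 ⇒ p=574956, q=33085
i=13: a=1 ⇒ p=1042237, q=59974
i=14: a=1 ⇒ p=1617193, q=93059
i=15: a=2 ⇒ p=4276623, q=246092
→ (4276623, 246092).  Check: 4276623²=18289504284129, 302·246092²=18289504284128, difference 1.

4276623 246092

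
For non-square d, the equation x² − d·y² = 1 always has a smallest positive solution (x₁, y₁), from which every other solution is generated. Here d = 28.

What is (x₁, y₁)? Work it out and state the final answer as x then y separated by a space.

[5; 3,2,3,10] for √28; ℓ=4 ⇒ convergent index 3
step 0: (5, 1)  from 5·(1,0) + (0,1)
step 1: (16, 3)  from 3·(5,1) + (1,0)
step 2: (37, 7)  from 2·(16,3) + (5,1)
step 3: (127, 24)  from 3·(37,7) + (16,3)
fundamental: x₁=127, y₁=24  (since 16129 − 28·576 = 1)

127 24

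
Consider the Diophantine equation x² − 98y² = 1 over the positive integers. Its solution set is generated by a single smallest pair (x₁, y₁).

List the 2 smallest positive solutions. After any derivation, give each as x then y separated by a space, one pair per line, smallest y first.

99 10
19601 1980

d=98: √d = [9; 1,8,1,18] (ℓ=4, even), read p_3/q_3
a_0=9:  p_0=9·1+0=9,  q_0=9·0+1=1
…
a_2=8:  p_2=8·10+9=89,  q_2=8·1+1=9
a_3=1:  p_3=1·89+10=99,  q_3=1·9+1=10
fundamental: x₁=99, y₁=10  (since 9801 − 98·100 = 1)
(99+10√98)^2 = 19601 + 1980√98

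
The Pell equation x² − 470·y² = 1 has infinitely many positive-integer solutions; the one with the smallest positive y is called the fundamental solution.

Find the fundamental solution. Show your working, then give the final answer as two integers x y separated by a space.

√470 → a₀=21, period (1,2,8,2,1,42); ℓ=6 even so k=5
step 0: (21, 1)  from 21·(1,0) + (0,1)
…
step 2: (65, 3)  from 2·(22,1) + (21,1)
…
step 4: (1149, 53)  from 2·(542,25) + (65,3)
step 5: (1691, 78)  from 1·(1149,53) + (542,25)
(x₁, y₁) = (1691, 78);  1691² − 470·78² = 1 ✓

1691 78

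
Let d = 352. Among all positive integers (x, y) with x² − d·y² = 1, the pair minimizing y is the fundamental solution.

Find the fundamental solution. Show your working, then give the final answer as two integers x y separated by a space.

√352 → a₀=18, period (1,3,5,9,5,3,1,36); ℓ=8 even so k=7
k=0  a_k=18  p_k/q_k = 18/1
k=1  a_k=1  p_k/q_k = 19/1
k=2  a_k=3  p_k/q_k = 75/4
…
k=4  a_k=9  p_k/q_k = 3621/193
…
k=6  a_k=3  p_k/q_k = 59118/3151
k=7  a_k=1  p_k/q_k = 77617/4137
→ (77617, 4137).  Check: 77617²=6024398689, 352·4137²=6024398688, difference 1.

77617 4137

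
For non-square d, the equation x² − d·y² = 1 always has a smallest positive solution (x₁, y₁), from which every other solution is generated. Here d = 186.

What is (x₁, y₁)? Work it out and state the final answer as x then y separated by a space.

d=186: √d = [13; 1,1,1,3,4,3,1,1,1,26] (ℓ=10, even), read p_9/q_9
i=0: a=13 ⇒ p=13, q=1
i=1: a=1 ⇒ p=14, q=1
i=2: a=1 ⇒ p=27, q=2
i=3: a=1 ⇒ p=41, q=3
…
i=8: a=1 ⇒ p=4787, q=351
i=9: a=1 ⇒ p=7501, q=550
fundamental: x₁=7501, y₁=550  (since 56265001 − 186·302500 = 1)

7501 550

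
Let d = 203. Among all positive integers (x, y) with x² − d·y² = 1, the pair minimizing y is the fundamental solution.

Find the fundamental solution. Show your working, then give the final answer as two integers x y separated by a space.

[14; 4,28] for √203; ℓ=2 ⇒ convergent index 1
k=0  a_k=14  p_k/q_k = 14/1
k=1  a_k=4  p_k/q_k = 57/4
(x₁, y₁) = (57, 4);  57² − 203·4² = 1 ✓

57 4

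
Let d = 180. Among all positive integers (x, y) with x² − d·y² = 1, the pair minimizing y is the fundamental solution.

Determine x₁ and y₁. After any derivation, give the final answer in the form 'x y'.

√180 = [13; 2,2,2,26, …], period ℓ=4 (even) → k=3
step 0: (13, 1)  from 13·(1,0) + (0,1)
…
step 2: (67, 5)  from 2·(27,2) + (13,1)
step 3: (161, 12)  from 2·(67,5) + (27,2)
(x₁, y₁) = (161, 12);  161² − 180·12² = 1 ✓

161 12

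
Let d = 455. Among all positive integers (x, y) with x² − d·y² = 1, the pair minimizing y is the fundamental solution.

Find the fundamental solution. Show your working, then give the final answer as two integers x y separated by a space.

64 3

d=455: √d = [21; 3,42] (ℓ=2, even), read p_1/q_1
i=0: a=21 ⇒ p=21, q=1
i=1: a=3 ⇒ p=64, q=3
fundamental: x₁=64, y₁=3  (since 4096 − 455·9 = 1)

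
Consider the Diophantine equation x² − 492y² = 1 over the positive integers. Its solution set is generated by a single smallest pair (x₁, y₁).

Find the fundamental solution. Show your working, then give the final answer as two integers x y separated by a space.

29767 1342

√492 = [22; 5,1,1,10,1,1,5,44, …], period ℓ=8 (even) → k=7
step 0: (22, 1)  from 22·(1,0) + (0,1)
…
step 2: (133, 6)  from 1·(111,5) + (22,1)
…
step 4: (2573, 116)  from 10·(244,11) + (133,6)
…
step 6: (5390, 243)  from 1·(2817,127) + (2573,116)
step 7: (29767, 1342)  from 5·(5390,243) + (2817,127)
fundamental: x₁=29767, y₁=1342  (since 886074289 − 492·1800964 = 1)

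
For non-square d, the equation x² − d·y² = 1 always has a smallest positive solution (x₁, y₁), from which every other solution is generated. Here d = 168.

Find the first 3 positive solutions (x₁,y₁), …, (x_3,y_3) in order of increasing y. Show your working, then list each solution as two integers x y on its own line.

d=168: √d = [12; 1,24] (ℓ=2, even), read p_1/q_1
a_0=12:  p_0=12·1+0=12,  q_0=12·0+1=1
a_1=1:  p_1=1·12+1=13,  q_1=1·1+0=1
(x₁, y₁) = (13, 1);  13² − 168·1² = 1 ✓
(x_2, y_2) = (13·13 + 168·1·1, 13·1 + 1·13) = (337, 26)
(x_3, y_3) = (13·337 + 168·1·26, 13·26 + 1·337) = (8749, 675)

13 1
337 26
8749 675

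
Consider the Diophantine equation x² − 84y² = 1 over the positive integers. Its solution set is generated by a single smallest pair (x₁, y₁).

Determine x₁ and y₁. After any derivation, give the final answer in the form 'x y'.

√84 = [9; 6,18, …], period ℓ=2 (even) → k=1
i=0: a=9 ⇒ p=9, q=1
i=1: a=6 ⇒ p=55, q=6
fundamental: x₁=55, y₁=6  (since 3025 − 84·36 = 1)

55 6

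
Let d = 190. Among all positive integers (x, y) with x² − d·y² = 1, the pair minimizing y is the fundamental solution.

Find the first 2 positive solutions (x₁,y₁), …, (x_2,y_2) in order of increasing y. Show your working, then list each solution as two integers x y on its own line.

52021 3774
5412368881 392654508

√190 → a₀=13, period (1,3,1,1,1,…,3,1,26); ℓ=14 even so k=13
i=0: a=13 ⇒ p=13, q=1
i=1: a=1 ⇒ p=14, q=1
…
i=3: a=1 ⇒ p=69, q=5
i=4: a=1 ⇒ p=124, q=9
…
i=7: a=2 ⇒ p=1213, q=88
i=8: a=2 ⇒ p=2936, q=213
i=9: a=1 ⇒ p=4149, q=301
i=10: a=1 ⇒ p=7085, q=514
i=11: a=1 ⇒ p=11234, q=815
i=12: a=3 ⇒ p=40787, q=2959
i=13: a=1 ⇒ p=52021, q=3774
(x₁, y₁) = (52021, 3774);  52021² − 190·3774² = 1 ✓
(52021+3774√190)^2 = 5412368881 + 392654508√190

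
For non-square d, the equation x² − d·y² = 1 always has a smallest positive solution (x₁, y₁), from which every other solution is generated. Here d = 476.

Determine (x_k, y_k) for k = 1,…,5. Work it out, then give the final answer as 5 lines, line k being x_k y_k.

28799 1320
1658764801 76029360
95541534979199 4379139075960
5503001330073139201 252229652421114720
316961870514011136719999 14527923515772226566600

[21; 1,4,2,10,2,4,1,42] for √476; ℓ=8 ⇒ convergent index 7
a_0=21:  p_0=21·1+0=21,  q_0=21·0+1=1
…
a_2=4:  p_2=4·22+21=109,  q_2=4·1+1=5
…
a_5=2:  p_5=2·2509+240=5258,  q_5=2·115+11=241
a_6=4:  p_6=4·5258+2509=23541,  q_6=4·241+115=1079
a_7=1:  p_7=1·23541+5258=28799,  q_7=1·1079+241=1320
(x₁, y₁) = (28799, 1320);  28799² − 476·1320² = 1 ✓
(x_2, y_2) = (28799·28799 + 476·1320·1320, 28799·1320 + 1320·28799) = (1658764801, 76029360)
(x_3, y_3) = (28799·1658764801 + 476·1320·76029360, 28799·76029360 + 1320·1658764801) = (95541534979199, 4379139075960)
(x_4, y_4) = (28799·95541534979199 + 476·1320·4379139075960, 28799·4379139075960 + 1320·95541534979199) = (5503001330073139201, 252229652421114720)
(x_5, y_5) = (28799·5503001330073139201 + 476·1320·252229652421114720, 28799·252229652421114720 + 1320·5503001330073139201) = (316961870514011136719999, 14527923515772226566600)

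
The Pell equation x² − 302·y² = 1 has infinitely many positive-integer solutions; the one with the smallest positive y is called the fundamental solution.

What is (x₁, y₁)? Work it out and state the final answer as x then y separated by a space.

d=302: √d = [17; 2,1,1,1,4,…,1,2,34] (ℓ=16, even), read p_15/q_15
step 0: (17, 1)  from 17·(1,0) + (0,1)
step 1: (35, 2)  from 2·(17,1) + (1,0)
step 2: (52, 3)  from 1·(35,2) + (17,1)
…
step 4: (139, 8)  from 1·(87,5) + (52,3)
step 5: (643, 37)  from 4·(139,8) + (87,5)
step 6: (1425, 82)  from 2·(643,37) + (139,8)
…
step 8: (34513, 1986)  from 16·(2068,119) + (1425,82)
…
step 11: (467281, 26889)  from 4·(107675,6196) + (36581,2105)
step 12: (574956, 33085)  from 1·(467281,26889) + (107675,6196)
step 13: (1042237, 59974)  from 1·(574956,33085) + (467281,26889)
step 14: (1617193, 93059)  from 1·(1042237,59974) + (574956,33085)
step 15: (4276623, 246092)  from 2·(1617193,93059) + (1042237,59974)
(x₁, y₁) = (4276623, 246092);  4276623² − 302·246092² = 1 ✓

4276623 246092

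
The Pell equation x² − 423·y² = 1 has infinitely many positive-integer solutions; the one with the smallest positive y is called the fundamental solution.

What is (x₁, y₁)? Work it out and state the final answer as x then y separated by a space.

4607 224

d=423: √d = [20; 1,1,3,4,3,1,1,40] (ℓ=8, even), read p_7/q_7
a_0=20:  p_0=20·1+0=20,  q_0=20·0+1=1
…
a_4=4:  p_4=4·144+41=617,  q_4=4·7+2=30
…
a_6=1:  p_6=1·1995+617=2612,  q_6=1·97+30=127
a_7=1:  p_7=1·2612+1995=4607,  q_7=1·127+97=224
(x₁, y₁) = (4607, 224);  4607² − 423·224² = 1 ✓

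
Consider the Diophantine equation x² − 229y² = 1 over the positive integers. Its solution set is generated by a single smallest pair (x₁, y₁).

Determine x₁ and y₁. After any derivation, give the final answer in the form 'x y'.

d=229: √d = [15; 7,1,1,7,30] (ℓ=5, odd), read p_9/q_9
i=0: a=15 ⇒ p=15, q=1
i=1: a=7 ⇒ p=106, q=7
i=2: a=1 ⇒ p=121, q=8
i=3: a=1 ⇒ p=227, q=15
…
i=5: a=30 ⇒ p=51527, q=3405
i=6: a=7 ⇒ p=362399, q=23948
i=7: a=1 ⇒ p=413926, q=27353
i=8: a=1 ⇒ p=776325, q=51301
i=9: a=7 ⇒ p=5848201, q=386460
(x₁, y₁) = (5848201, 386460);  5848201² − 229·386460² = 1 ✓

5848201 386460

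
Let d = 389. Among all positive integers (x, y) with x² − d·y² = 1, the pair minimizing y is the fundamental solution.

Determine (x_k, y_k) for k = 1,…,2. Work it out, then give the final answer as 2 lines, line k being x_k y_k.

3287049 166660
21609382256801 1095639172680

[19; 1,2,1,1,1,1,2,1,38] for √389; ℓ=9 ⇒ convergent index 17
i=0: a=19 ⇒ p=19, q=1
…
i=8: a=1 ⇒ p=1282, q=65
i=9: a=38 ⇒ p=49643, q=2517
…
i=12: a=1 ⇒ p=202418, q=10263
…
i=15: a=1 ⇒ p=910240, q=46151
i=16: a=2 ⇒ p=2376809, q=120509
i=17: a=1 ⇒ p=3287049, q=166660
(x₁, y₁) = (3287049, 166660);  3287049² − 389·166660² = 1 ✓
(3287049+166660√389)^2 = 21609382256801 + 1095639172680√389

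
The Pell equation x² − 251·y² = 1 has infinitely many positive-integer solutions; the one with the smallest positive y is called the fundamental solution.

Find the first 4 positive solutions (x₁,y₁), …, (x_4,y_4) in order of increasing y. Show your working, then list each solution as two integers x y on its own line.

[15; 1,5,2,1,2,…,5,1,30] for √251; ℓ=14 ⇒ convergent index 13
step 0: (15, 1)  from 15·(1,0) + (0,1)
…
step 2: (95, 6)  from 5·(16,1) + (15,1)
step 3: (206, 13)  from 2·(95,6) + (16,1)
step 4: (301, 19)  from 1·(206,13) + (95,6)
…
step 7: (29563, 1866)  from 15·(1917,121) + (808,51)
step 8: (61043, 3853)  from 2·(29563,1866) + (1917,121)
step 9: (151649, 9572)  from 2·(61043,3853) + (29563,1866)
step 10: (212692, 13425)  from 1·(151649,9572) + (61043,3853)
step 11: (577033, 36422)  from 2·(212692,13425) + (151649,9572)
step 12: (3097857, 195535)  from 5·(577033,36422) + (212692,13425)
step 13: (3674890, 231957)  from 1·(3097857,195535) + (577033,36422)
fundamental: x₁=3674890, y₁=231957  (since 13504816512100 − 251·53804049849 = 1)
(3674890+231957√251)^2 = 27009633024199 + 1704832919460√251
(3674890+231957√251)^3 = 198514860608593651330 + 12530146894788486843√251
(3674890+231957√251)^4 = 1459040552203802437039183201 + 92093823044376819996025080√251

3674890 231957
27009633024199 1704832919460
198514860608593651330 12530146894788486843
1459040552203802437039183201 92093823044376819996025080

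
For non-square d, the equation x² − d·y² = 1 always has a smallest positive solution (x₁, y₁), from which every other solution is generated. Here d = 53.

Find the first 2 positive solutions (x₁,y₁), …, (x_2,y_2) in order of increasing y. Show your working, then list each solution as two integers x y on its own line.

√53 = [7; 3,1,1,3,14, …], period ℓ=5 (odd) → k=9
i=0: a=7 ⇒ p=7, q=1
…
i=2: a=1 ⇒ p=29, q=4
i=3: a=1 ⇒ p=51, q=7
i=4: a=3 ⇒ p=182, q=25
i=5: a=14 ⇒ p=2599, q=357
i=6: a=3 ⇒ p=7979, q=1096
…
i=8: a=1 ⇒ p=18557, q=2549
i=9: a=3 ⇒ p=66249, q=9100
fundamental: x₁=66249, y₁=9100  (since 4388930001 − 53·82810000 = 1)
(x_2, y_2) = (66249·66249 + 53·9100·9100, 66249·9100 + 9100·66249) = (8777860001, 1205731800)

66249 9100
8777860001 1205731800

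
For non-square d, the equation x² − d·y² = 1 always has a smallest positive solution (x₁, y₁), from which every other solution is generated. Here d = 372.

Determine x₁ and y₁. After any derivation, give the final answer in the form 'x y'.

√372 = [19; 3,2,12,2,3,38, …], period ℓ=6 (even) → k=5
a_0=19:  p_0=19·1+0=19,  q_0=19·0+1=1
a_1=3:  p_1=3·19+1=58,  q_1=3·1+0=3
a_2=2:  p_2=2·58+19=135,  q_2=2·3+1=7
a_3=12:  p_3=12·135+58=1678,  q_3=12·7+3=87
a_4=2:  p_4=2·1678+135=3491,  q_4=2·87+7=181
a_5=3:  p_5=3·3491+1678=12151,  q_5=3·181+87=630
(x₁, y₁) = (12151, 630);  12151² − 372·630² = 1 ✓

12151 630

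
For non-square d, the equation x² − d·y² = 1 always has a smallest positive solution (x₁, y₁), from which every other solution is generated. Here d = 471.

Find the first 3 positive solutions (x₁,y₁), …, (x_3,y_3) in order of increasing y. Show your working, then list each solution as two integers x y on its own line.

7838695 361188
122890278606049 5662485139320
1926598824915678693415 88772987898323613612

√471 → a₀=21, period (1,2,2,1,3,…,2,1,42); ℓ=14 even so k=13
i=0: a=21 ⇒ p=21, q=1
…
i=5: a=3 ⇒ p=803, q=37
i=6: a=4 ⇒ p=3429, q=158
i=7: a=14 ⇒ p=48809, q=2249
…
i=9: a=3 ⇒ p=644804, q=29711
…
i=12: a=2 ⇒ p=5506953, q=253747
i=13: a=1 ⇒ p=7838695, q=361188
fundamental: x₁=7838695, y₁=361188  (since 61445139303025 − 471·130456771344 = 1)
(7838695+361188√471)^2 = 122890278606049 + 5662485139320√471
(7838695+361188√471)^3 = 1926598824915678693415 + 88772987898323613612√471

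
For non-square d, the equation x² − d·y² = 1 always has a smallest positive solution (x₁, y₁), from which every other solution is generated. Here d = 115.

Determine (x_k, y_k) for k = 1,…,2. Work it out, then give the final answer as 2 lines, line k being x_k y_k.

√115 = [10; 1,2,1,1,1,1,1,2,1,20, …], period ℓ=10 (even) → k=9
i=0: a=10 ⇒ p=10, q=1
…
i=2: a=2 ⇒ p=32, q=3
…
i=5: a=1 ⇒ p=118, q=11
i=6: a=1 ⇒ p=193, q=18
…
i=8: a=2 ⇒ p=815, q=76
i=9: a=1 ⇒ p=1126, q=105
(x₁, y₁) = (1126, 105);  1126² − 115·105² = 1 ✓
(x_2, y_2) = (1126·1126 + 115·105·105, 1126·105 + 105·1126) = (2535751, 236460)

1126 105
2535751 236460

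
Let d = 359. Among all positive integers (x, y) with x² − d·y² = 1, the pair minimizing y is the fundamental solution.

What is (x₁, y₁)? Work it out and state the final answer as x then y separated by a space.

[18; 1,17,1,36] for √359; ℓ=4 ⇒ convergent index 3
k=0  a_k=18  p_k/q_k = 18/1
…
k=2  a_k=17  p_k/q_k = 341/18
k=3  a_k=1  p_k/q_k = 360/19
→ (360, 19).  Check: 360²=129600, 359·19²=129599, difference 1.

360 19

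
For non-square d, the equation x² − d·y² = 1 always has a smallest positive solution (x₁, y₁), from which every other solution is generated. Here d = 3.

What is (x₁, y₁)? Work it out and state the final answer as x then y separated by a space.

d=3: √d = [1; 1,2] (ℓ=2, even), read p_1/q_1
i=0: a=1 ⇒ p=1, q=1
i=1: a=1 ⇒ p=2, q=1
fundamental: x₁=2, y₁=1  (since 4 − 3·1 = 1)

2 1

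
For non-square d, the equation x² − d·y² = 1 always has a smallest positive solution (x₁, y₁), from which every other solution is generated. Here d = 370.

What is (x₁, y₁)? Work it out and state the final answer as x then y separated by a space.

213859 11118

√370 = [19; 4,4,38, …], period ℓ=3 (odd) → k=5
a_0=19:  p_0=19·1+0=19,  q_0=19·0+1=1
a_1=4:  p_1=4·19+1=77,  q_1=4·1+0=4
a_2=4:  p_2=4·77+19=327,  q_2=4·4+1=17
…
a_4=4:  p_4=4·12503+327=50339,  q_4=4·650+17=2617
a_5=4:  p_5=4·50339+12503=213859,  q_5=4·2617+650=11118
→ (213859, 11118).  Check: 213859²=45735671881, 370·11118²=45735671880, difference 1.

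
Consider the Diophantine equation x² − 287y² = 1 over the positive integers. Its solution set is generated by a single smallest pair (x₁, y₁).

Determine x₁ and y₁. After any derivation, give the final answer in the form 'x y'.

288 17

√287 = [16; 1,15,1,32, …], period ℓ=4 (even) → k=3
step 0: (16, 1)  from 16·(1,0) + (0,1)
…
step 2: (271, 16)  from 15·(17,1) + (16,1)
step 3: (288, 17)  from 1·(271,16) + (17,1)
→ (288, 17).  Check: 288²=82944, 287·17²=82943, difference 1.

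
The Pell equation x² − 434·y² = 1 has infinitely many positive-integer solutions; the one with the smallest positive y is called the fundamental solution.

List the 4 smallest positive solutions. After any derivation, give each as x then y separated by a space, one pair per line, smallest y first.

d=434: √d = [20; 1,4,1,40] (ℓ=4, even), read p_3/q_3
i=0: a=20 ⇒ p=20, q=1
i=1: a=1 ⇒ p=21, q=1
i=2: a=4 ⇒ p=104, q=5
i=3: a=1 ⇒ p=125, q=6
(x₁, y₁) = (125, 6);  125² − 434·6² = 1 ✓
n=2: (125,6)∘(125,6) = (125·125+434·6·6, 125·6+6·125) = (31249,1500)
n=3: (31249,1500)∘(125,6) = (125·31249+434·6·1500, 125·1500+6·31249) = (7812125,374994)
n=4: (7812125,374994)∘(125,6) = (125·7812125+434·6·374994, 125·374994+6·7812125) = (1953000001,93747000)

125 6
31249 1500
7812125 374994
1953000001 93747000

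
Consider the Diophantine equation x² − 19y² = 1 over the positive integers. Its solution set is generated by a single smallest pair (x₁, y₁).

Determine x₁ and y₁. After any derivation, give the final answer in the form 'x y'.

170 39

d=19: √d = [4; 2,1,3,1,2,8] (ℓ=6, even), read p_5/q_5
a_0=4:  p_0=4·1+0=4,  q_0=4·0+1=1
a_1=2:  p_1=2·4+1=9,  q_1=2·1+0=2
a_2=1:  p_2=1·9+4=13,  q_2=1·2+1=3
a_3=3:  p_3=3·13+9=48,  q_3=3·3+2=11
a_4=1:  p_4=1·48+13=61,  q_4=1·11+3=14
a_5=2:  p_5=2·61+48=170,  q_5=2·14+11=39
fundamental: x₁=170, y₁=39  (since 28900 − 19·1521 = 1)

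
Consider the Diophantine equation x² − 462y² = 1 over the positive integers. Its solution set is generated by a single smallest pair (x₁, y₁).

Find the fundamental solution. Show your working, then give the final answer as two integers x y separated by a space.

d=462: √d = [21; 2,42] (ℓ=2, even), read p_1/q_1
a_0=21:  p_0=21·1+0=21,  q_0=21·0+1=1
a_1=2:  p_1=2·21+1=43,  q_1=2·1+0=2
→ (43, 2).  Check: 43²=1849, 462·2²=1848, difference 1.

43 2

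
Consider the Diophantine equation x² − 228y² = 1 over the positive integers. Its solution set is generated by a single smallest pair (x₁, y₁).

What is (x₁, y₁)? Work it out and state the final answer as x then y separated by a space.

151 10

d=228: √d = [15; 10,30] (ℓ=2, even), read p_1/q_1
i=0: a=15 ⇒ p=15, q=1
i=1: a=10 ⇒ p=151, q=10
fundamental: x₁=151, y₁=10  (since 22801 − 228·100 = 1)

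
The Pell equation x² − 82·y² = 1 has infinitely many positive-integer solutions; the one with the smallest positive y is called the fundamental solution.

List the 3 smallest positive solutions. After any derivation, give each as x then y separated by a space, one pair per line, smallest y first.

√82 → a₀=9, period (18); ℓ=1 odd so k=1
step 0: (9, 1)  from 9·(1,0) + (0,1)
step 1: (163, 18)  from 18·(9,1) + (1,0)
→ (163, 18).  Check: 163²=26569, 82·18²=26568, difference 1.
k=2:  x_2 = 163·163+82·18·18 = 53137,  y_2 = 163·18+18·163 = 5868
k=3:  x_3 = 163·53137+82·18·5868 = 17322499,  y_3 = 163·5868+18·53137 = 1912950

163 18
53137 5868
17322499 1912950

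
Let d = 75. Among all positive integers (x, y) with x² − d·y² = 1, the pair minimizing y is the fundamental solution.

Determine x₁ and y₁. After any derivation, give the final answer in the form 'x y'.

26 3

[8; 1,1,1,16] for √75; ℓ=4 ⇒ convergent index 3
step 0: (8, 1)  from 8·(1,0) + (0,1)
step 1: (9, 1)  from 1·(8,1) + (1,0)
step 2: (17, 2)  from 1·(9,1) + (8,1)
step 3: (26, 3)  from 1·(17,2) + (9,1)
→ (26, 3).  Check: 26²=676, 75·3²=675, difference 1.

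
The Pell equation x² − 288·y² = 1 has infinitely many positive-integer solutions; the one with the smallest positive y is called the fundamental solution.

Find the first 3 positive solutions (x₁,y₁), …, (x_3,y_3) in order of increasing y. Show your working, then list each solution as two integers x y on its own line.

17 1
577 34
19601 1155

√288 = [16; 1,32, …], period ℓ=2 (even) → k=1
k=0  a_k=16  p_k/q_k = 16/1
k=1  a_k=1  p_k/q_k = 17/1
(x₁, y₁) = (17, 1);  17² − 288·1² = 1 ✓
(17+1√288)^2 = 577 + 34√288
(17+1√288)^3 = 19601 + 1155√288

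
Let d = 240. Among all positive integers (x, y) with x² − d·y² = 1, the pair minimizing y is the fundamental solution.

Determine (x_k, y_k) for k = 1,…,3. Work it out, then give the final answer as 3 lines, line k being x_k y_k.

31 2
1921 124
119071 7686

√240 → a₀=15, period (2,30); ℓ=2 even so k=1
k=0  a_k=15  p_k/q_k = 15/1
k=1  a_k=2  p_k/q_k = 31/2
fundamental: x₁=31, y₁=2  (since 961 − 240·4 = 1)
k=2:  x_2 = 31·31+240·2·2 = 1921,  y_2 = 31·2+2·31 = 124
k=3:  x_3 = 31·1921+240·2·124 = 119071,  y_3 = 31·124+2·1921 = 7686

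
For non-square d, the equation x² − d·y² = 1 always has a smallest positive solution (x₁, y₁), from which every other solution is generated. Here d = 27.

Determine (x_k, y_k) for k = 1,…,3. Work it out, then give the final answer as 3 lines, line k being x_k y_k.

26 5
1351 260
70226 13515

[5; 5,10] for √27; ℓ=2 ⇒ convergent index 1
step 0: (5, 1)  from 5·(1,0) + (0,1)
step 1: (26, 5)  from 5·(5,1) + (1,0)
fundamental: x₁=26, y₁=5  (since 676 − 27·25 = 1)
n=2: (26,5)∘(26,5) = (26·26+27·5·5, 26·5+5·26) = (1351,260)
n=3: (1351,260)∘(26,5) = (26·1351+27·5·260, 26·260+5·1351) = (70226,13515)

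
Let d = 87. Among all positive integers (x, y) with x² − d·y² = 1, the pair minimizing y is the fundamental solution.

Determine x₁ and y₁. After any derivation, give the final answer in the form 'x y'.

√87 → a₀=9, period (3,18); ℓ=2 even so k=1
i=0: a=9 ⇒ p=9, q=1
i=1: a=3 ⇒ p=28, q=3
(x₁, y₁) = (28, 3);  28² − 87·3² = 1 ✓

28 3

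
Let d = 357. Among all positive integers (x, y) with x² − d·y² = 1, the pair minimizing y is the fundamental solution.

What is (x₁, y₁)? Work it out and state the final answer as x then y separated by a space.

3401 180

d=357: √d = [18; 1,8,2,8,1,36] (ℓ=6, even), read p_5/q_5
i=0: a=18 ⇒ p=18, q=1
i=1: a=1 ⇒ p=19, q=1
…
i=3: a=2 ⇒ p=359, q=19
i=4: a=8 ⇒ p=3042, q=161
i=5: a=1 ⇒ p=3401, q=180
fundamental: x₁=3401, y₁=180  (since 11566801 − 357·32400 = 1)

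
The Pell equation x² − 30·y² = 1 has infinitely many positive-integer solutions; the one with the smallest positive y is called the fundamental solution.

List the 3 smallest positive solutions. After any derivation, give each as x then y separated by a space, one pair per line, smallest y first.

d=30: √d = [5; 2,10] (ℓ=2, even), read p_1/q_1
step 0: (5, 1)  from 5·(1,0) + (0,1)
step 1: (11, 2)  from 2·(5,1) + (1,0)
fundamental: x₁=11, y₁=2  (since 121 − 30·4 = 1)
n=2: (11,2)∘(11,2) = (11·11+30·2·2, 11·2+2·11) = (241,44)
n=3: (241,44)∘(11,2) = (11·241+30·2·44, 11·44+2·241) = (5291,966)

11 2
241 44
5291 966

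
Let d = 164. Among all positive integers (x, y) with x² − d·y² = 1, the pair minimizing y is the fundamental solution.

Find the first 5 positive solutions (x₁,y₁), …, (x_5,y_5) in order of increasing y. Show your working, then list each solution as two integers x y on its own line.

d=164: √d = [12; 1,4,6,4,1,24] (ℓ=6, even), read p_5/q_5
a_0=12:  p_0=12·1+0=12,  q_0=12·0+1=1
…
a_2=4:  p_2=4·13+12=64,  q_2=4·1+1=5
a_3=6:  p_3=6·64+13=397,  q_3=6·5+1=31
a_4=4:  p_4=4·397+64=1652,  q_4=4·31+5=129
a_5=1:  p_5=1·1652+397=2049,  q_5=1·129+31=160
fundamental: x₁=2049, y₁=160  (since 4198401 − 164·25600 = 1)
k=2:  x_2 = 2049·2049+164·160·160 = 8396801,  y_2 = 2049·160+160·2049 = 655680
k=3:  x_3 = 2049·8396801+164·160·655680 = 34410088449,  y_3 = 2049·655680+160·8396801 = 2686976480
k=4:  x_4 = 2049·34410088449+164·160·2686976480 = 141012534067201,  y_4 = 2049·2686976480+160·34410088449 = 11011228959360
k=5:  x_5 = 2049·141012534067201+164·160·11011228959360 = 577869330197301249,  y_5 = 2049·11011228959360+160·141012534067201 = 45124013588480800

2049 160
8396801 655680
34410088449 2686976480
141012534067201 11011228959360
577869330197301249 45124013588480800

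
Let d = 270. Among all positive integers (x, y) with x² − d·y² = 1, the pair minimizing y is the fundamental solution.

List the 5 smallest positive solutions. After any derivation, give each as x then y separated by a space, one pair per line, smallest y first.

5291 322
55989361 3407404
592479412811 36057148806
6269617090376641 381556745257688
66345087457886202251 4037633442259705610

√270 → a₀=16, period (2,3,6,3,2,32); ℓ=6 even so k=5
k=0  a_k=16  p_k/q_k = 16/1
k=1  a_k=2  p_k/q_k = 33/2
k=2  a_k=3  p_k/q_k = 115/7
…
k=4  a_k=3  p_k/q_k = 2284/139
k=5  a_k=2  p_k/q_k = 5291/322
→ (5291, 322).  Check: 5291²=27994681, 270·322²=27994680, difference 1.
(5291+322√270)^2 = 55989361 + 3407404√270
(5291+322√270)^3 = 592479412811 + 36057148806√270
(5291+322√270)^4 = 6269617090376641 + 381556745257688√270
(5291+322√270)^5 = 66345087457886202251 + 4037633442259705610√270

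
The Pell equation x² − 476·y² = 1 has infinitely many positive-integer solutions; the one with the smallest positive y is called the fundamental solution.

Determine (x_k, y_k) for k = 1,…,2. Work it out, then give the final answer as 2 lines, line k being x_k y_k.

[21; 1,4,2,10,2,4,1,42] for √476; ℓ=8 ⇒ convergent index 7
k=0  a_k=21  p_k/q_k = 21/1
…
k=4  a_k=10  p_k/q_k = 2509/115
…
k=6  a_k=4  p_k/q_k = 23541/1079
k=7  a_k=1  p_k/q_k = 28799/1320
fundamental: x₁=28799, y₁=1320  (since 829382401 − 476·1742400 = 1)
n=2: (28799,1320)∘(28799,1320) = (28799·28799+476·1320·1320, 28799·1320+1320·28799) = (1658764801,76029360)

28799 1320
1658764801 76029360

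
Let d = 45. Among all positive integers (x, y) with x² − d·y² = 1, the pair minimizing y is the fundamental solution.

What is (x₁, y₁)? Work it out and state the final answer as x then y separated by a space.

161 24

√45 = [6; 1,2,2,2,1,12, …], period ℓ=6 (even) → k=5
step 0: (6, 1)  from 6·(1,0) + (0,1)
…
step 2: (20, 3)  from 2·(7,1) + (6,1)
…
step 4: (114, 17)  from 2·(47,7) + (20,3)
step 5: (161, 24)  from 1·(114,17) + (47,7)
fundamental: x₁=161, y₁=24  (since 25921 − 45·576 = 1)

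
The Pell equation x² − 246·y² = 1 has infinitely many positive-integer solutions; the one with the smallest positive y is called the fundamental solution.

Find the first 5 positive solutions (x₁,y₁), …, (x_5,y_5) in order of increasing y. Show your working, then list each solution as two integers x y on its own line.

√246 = [15; 1,2,5,1,14,1,5,2,1,30, …], period ℓ=10 (even) → k=9
a_0=15:  p_0=15·1+0=15,  q_0=15·0+1=1
…
a_4=1:  p_4=1·251+47=298,  q_4=1·16+3=19
a_5=14:  p_5=14·298+251=4423,  q_5=14·19+16=282
…
a_8=2:  p_8=2·28028+4721=60777,  q_8=2·1787+301=3875
a_9=1:  p_9=1·60777+28028=88805,  q_9=1·3875+1787=5662
(x₁, y₁) = (88805, 5662);  88805² − 246·5662² = 1 ✓
n=2: (88805,5662)∘(88805,5662) = (88805·88805+246·5662·5662, 88805·5662+5662·88805) = (15772656049,1005627820)
n=3: (15772656049,1005627820)∘(88805,5662) = (88805·15772656049+246·5662·1005627820, 88805·1005627820+5662·15772656049) = (2801381440774085,178609557104538)
n=4: (2801381440774085,178609557104538)∘(88805,5662) = (88805·2801381440774085+246·5662·178609557104538, 88805·178609557104538+5662·2801381440774085) = (497553357680112580801,31722843436331366360)
n=5: (497553357680112580801,31722843436331366360)∘(88805,5662) = (88805·497553357680112580801+246·5662·31722843436331366360, 88805·31722843436331366360+5662·497553357680112580801) = (88370451854763414035291525,5634294222548204422095062)

88805 5662
15772656049 1005627820
2801381440774085 178609557104538
497553357680112580801 31722843436331366360
88370451854763414035291525 5634294222548204422095062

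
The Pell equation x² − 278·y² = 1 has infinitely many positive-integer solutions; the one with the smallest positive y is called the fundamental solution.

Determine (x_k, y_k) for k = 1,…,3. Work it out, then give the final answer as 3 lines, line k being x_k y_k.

√278 = [16; 1,2,16,2,1,32, …], period ℓ=6 (even) → k=5
a_0=16:  p_0=16·1+0=16,  q_0=16·0+1=1
a_1=1:  p_1=1·16+1=17,  q_1=1·1+0=1
…
a_3=16:  p_3=16·50+17=817,  q_3=16·3+1=49
a_4=2:  p_4=2·817+50=1684,  q_4=2·49+3=101
a_5=1:  p_5=1·1684+817=2501,  q_5=1·101+49=150
→ (2501, 150).  Check: 2501²=6255001, 278·150²=6255000, difference 1.
(2501+150√278)^2 = 12510001 + 750300√278
(2501+150√278)^3 = 62575022501 + 3753000450√278

2501 150
12510001 750300
62575022501 3753000450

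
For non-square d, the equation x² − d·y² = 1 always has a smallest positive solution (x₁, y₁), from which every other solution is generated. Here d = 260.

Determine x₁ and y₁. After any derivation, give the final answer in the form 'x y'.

√260 = [16; 8,32, …], period ℓ=2 (even) → k=1
i=0: a=16 ⇒ p=16, q=1
i=1: a=8 ⇒ p=129, q=8
(x₁, y₁) = (129, 8);  129² − 260·8² = 1 ✓

129 8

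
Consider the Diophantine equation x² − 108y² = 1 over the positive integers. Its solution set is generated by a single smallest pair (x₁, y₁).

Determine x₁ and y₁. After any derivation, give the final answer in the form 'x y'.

[10; 2,1,1,4,1,1,2,20] for √108; ℓ=8 ⇒ convergent index 7
i=0: a=10 ⇒ p=10, q=1
…
i=2: a=1 ⇒ p=31, q=3
…
i=5: a=1 ⇒ p=291, q=28
i=6: a=1 ⇒ p=530, q=51
i=7: a=2 ⇒ p=1351, q=130
fundamental: x₁=1351, y₁=130  (since 1825201 − 108·16900 = 1)

1351 130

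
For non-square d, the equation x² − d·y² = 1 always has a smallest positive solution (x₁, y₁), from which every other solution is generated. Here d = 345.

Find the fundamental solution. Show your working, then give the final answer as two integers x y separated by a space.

6761 364

√345 = [18; 1,1,2,1,6,1,2,1,1,36, …], period ℓ=10 (even) → k=9
a_0=18:  p_0=18·1+0=18,  q_0=18·0+1=1
…
a_2=1:  p_2=1·19+18=37,  q_2=1·1+1=2
a_3=2:  p_3=2·37+19=93,  q_3=2·2+1=5
…
a_6=1:  p_6=1·873+130=1003,  q_6=1·47+7=54
a_7=2:  p_7=2·1003+873=2879,  q_7=2·54+47=155
a_8=1:  p_8=1·2879+1003=3882,  q_8=1·155+54=209
a_9=1:  p_9=1·3882+2879=6761,  q_9=1·209+155=364
(x₁, y₁) = (6761, 364);  6761² − 345·364² = 1 ✓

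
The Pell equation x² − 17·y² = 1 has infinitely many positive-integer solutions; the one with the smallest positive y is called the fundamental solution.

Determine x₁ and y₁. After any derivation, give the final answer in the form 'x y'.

33 8

√17 → a₀=4, period (8); ℓ=1 odd so k=1
k=0  a_k=4  p_k/q_k = 4/1
k=1  a_k=8  p_k/q_k = 33/8
fundamental: x₁=33, y₁=8  (since 1089 − 17·64 = 1)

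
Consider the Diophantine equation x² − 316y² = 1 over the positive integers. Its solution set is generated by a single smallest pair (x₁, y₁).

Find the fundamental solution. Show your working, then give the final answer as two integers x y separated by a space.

12799 720

d=316: √d = [17; 1,3,2,8,2,3,1,34] (ℓ=8, even), read p_7/q_7
a_0=17:  p_0=17·1+0=17,  q_0=17·0+1=1
a_1=1:  p_1=1·17+1=18,  q_1=1·1+0=1
a_2=3:  p_2=3·18+17=71,  q_2=3·1+1=4
a_3=2:  p_3=2·71+18=160,  q_3=2·4+1=9
a_4=8:  p_4=8·160+71=1351,  q_4=8·9+4=76
a_5=2:  p_5=2·1351+160=2862,  q_5=2·76+9=161
a_6=3:  p_6=3·2862+1351=9937,  q_6=3·161+76=559
a_7=1:  p_7=1·9937+2862=12799,  q_7=1·559+161=720
→ (12799, 720).  Check: 12799²=163814401, 316·720²=163814400, difference 1.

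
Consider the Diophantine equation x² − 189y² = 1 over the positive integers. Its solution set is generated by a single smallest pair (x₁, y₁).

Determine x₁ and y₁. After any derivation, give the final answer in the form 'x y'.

55 4

d=189: √d = [13; 1,2,1,26] (ℓ=4, even), read p_3/q_3
step 0: (13, 1)  from 13·(1,0) + (0,1)
step 1: (14, 1)  from 1·(13,1) + (1,0)
step 2: (41, 3)  from 2·(14,1) + (13,1)
step 3: (55, 4)  from 1·(41,3) + (14,1)
→ (55, 4).  Check: 55²=3025, 189·4²=3024, difference 1.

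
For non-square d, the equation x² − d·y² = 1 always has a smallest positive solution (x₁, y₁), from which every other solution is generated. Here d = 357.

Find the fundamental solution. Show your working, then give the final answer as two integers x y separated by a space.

√357 = [18; 1,8,2,8,1,36, …], period ℓ=6 (even) → k=5
a_0=18:  p_0=18·1+0=18,  q_0=18·0+1=1
…
a_3=2:  p_3=2·170+19=359,  q_3=2·9+1=19
a_4=8:  p_4=8·359+170=3042,  q_4=8·19+9=161
a_5=1:  p_5=1·3042+359=3401,  q_5=1·161+19=180
→ (3401, 180).  Check: 3401²=11566801, 357·180²=11566800, difference 1.

3401 180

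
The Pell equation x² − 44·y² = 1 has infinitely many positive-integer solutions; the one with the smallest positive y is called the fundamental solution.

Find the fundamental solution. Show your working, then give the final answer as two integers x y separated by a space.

199 30

d=44: √d = [6; 1,1,1,2,1,1,1,12] (ℓ=8, even), read p_7/q_7
step 0: (6, 1)  from 6·(1,0) + (0,1)
…
step 6: (126, 19)  from 1·(73,11) + (53,8)
step 7: (199, 30)  from 1·(126,19) + (73,11)
fundamental: x₁=199, y₁=30  (since 39601 − 44·900 = 1)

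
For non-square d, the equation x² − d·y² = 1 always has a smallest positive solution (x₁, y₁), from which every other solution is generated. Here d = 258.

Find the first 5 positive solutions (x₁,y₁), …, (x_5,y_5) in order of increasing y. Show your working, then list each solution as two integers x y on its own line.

257 16
132097 8224
67897601 4227120
34899234817 2172731456
17938138798337 1116779741264

√258 = [16; 16,32, …], period ℓ=2 (even) → k=1
a_0=16:  p_0=16·1+0=16,  q_0=16·0+1=1
a_1=16:  p_1=16·16+1=257,  q_1=16·1+0=16
→ (257, 16).  Check: 257²=66049, 258·16²=66048, difference 1.
(x_2, y_2) = (257·257 + 258·16·16, 257·16 + 16·257) = (132097, 8224)
(x_3, y_3) = (257·132097 + 258·16·8224, 257·8224 + 16·132097) = (67897601, 4227120)
(x_4, y_4) = (257·67897601 + 258·16·4227120, 257·4227120 + 16·67897601) = (34899234817, 2172731456)
(x_5, y_5) = (257·34899234817 + 258·16·2172731456, 257·2172731456 + 16·34899234817) = (17938138798337, 1116779741264)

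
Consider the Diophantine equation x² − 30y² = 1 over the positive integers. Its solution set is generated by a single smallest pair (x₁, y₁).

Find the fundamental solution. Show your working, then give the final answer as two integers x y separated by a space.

11 2

d=30: √d = [5; 2,10] (ℓ=2, even), read p_1/q_1
k=0  a_k=5  p_k/q_k = 5/1
k=1  a_k=2  p_k/q_k = 11/2
(x₁, y₁) = (11, 2);  11² − 30·2² = 1 ✓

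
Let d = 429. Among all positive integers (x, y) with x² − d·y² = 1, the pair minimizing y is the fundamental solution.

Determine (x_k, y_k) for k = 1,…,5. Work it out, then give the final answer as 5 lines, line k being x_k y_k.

√429 → a₀=20, period (1,2,2,9,1,12,1,9,2,2,1,40); ℓ=12 even so k=11
k=0  a_k=20  p_k/q_k = 20/1
k=1  a_k=1  p_k/q_k = 21/1
k=2  a_k=2  p_k/q_k = 62/3
k=3  a_k=2  p_k/q_k = 145/7
k=4  a_k=9  p_k/q_k = 1367/66
k=5  a_k=1  p_k/q_k = 1512/73
k=6  a_k=12  p_k/q_k = 19511/942
…
k=8  a_k=9  p_k/q_k = 208718/10077
k=9  a_k=2  p_k/q_k = 438459/21169
k=10  a_k=2  p_k/q_k = 1085636/52415
k=11  a_k=1  p_k/q_k = 1524095/73584
→ (1524095, 73584).  Check: 1524095²=2322865569025, 429·73584²=2322865569024, difference 1.
(x_2, y_2) = (1524095·1524095 + 429·73584·73584, 1524095·73584 + 73584·1524095) = (4645731138049, 224298012960)
(x_3, y_3) = (1524095·4645731138049 + 429·73584·224298012960, 1524095·224298012960 + 73584·4645731138049) = (14161071197688057215, 683702960124468816)
(x_4, y_4) = (1524095·14161071197688057215 + 429·73584·683702960124468816, 1524095·683702960124468816 + 73584·14161071197688057215) = (43165635614076113391052801, 2084056526021580302230080)
(x_5, y_5) = (1524095·43165635614076113391052801 + 429·73584·2084056526021580302230080, 1524095·2084056526021580302230080 + 73584·43165635614076113391052801) = (131577058822456507006275549422975, 6352600262053037158494583086384)

1524095 73584
4645731138049 224298012960
14161071197688057215 683702960124468816
43165635614076113391052801 2084056526021580302230080
131577058822456507006275549422975 6352600262053037158494583086384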